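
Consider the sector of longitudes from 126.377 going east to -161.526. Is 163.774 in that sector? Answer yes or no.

Band width going east from +126.377° to -161.526°: ((-161.526 − 126.377) mod 360) = 72.097°.
Offset of +163.774° east of the west edge: ((163.774 − 126.377) mod 360) = 37.397°.
37.397° ≤ 72.097° ⇒ inside.

Yes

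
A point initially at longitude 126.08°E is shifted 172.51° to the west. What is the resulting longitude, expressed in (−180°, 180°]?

46.43°W

Start at +126.08°; shift −172.51° → -46.43°.
-46.43° already lies in (−180°, 180°].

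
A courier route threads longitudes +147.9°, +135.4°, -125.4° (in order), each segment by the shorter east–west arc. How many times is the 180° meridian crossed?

Leg 1: +147.9° → +135.4°, shortest Δλ = -12.5° (west) — does not cross 180°.
Leg 2: +135.4° → -125.4°, shortest Δλ = 99.2° (east) — crosses 180°.
Total crossings: 1.

1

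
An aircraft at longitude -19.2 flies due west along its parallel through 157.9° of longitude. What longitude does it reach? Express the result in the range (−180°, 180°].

-177.1°

Start at -19.2°; shift −157.9° → -177.1°.
-177.1° already lies in (−180°, 180°].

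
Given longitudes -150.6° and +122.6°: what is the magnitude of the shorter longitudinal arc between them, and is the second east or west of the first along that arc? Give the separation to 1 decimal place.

Raw difference: 122.6 − -150.6 = 273.2°.
Normalise into (−180°, 180°]: 273.2° − 360° = -86.8°.
Negative ⇒ the second point lies to the west; separation 86.8°.

86.8° west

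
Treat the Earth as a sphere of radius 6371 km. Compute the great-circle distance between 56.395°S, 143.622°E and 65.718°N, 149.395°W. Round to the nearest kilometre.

Δλ = -149.395 − 143.622 = -293.017°; wrapped into (−180°, 180°]: 66.983°.
Δφ = 65.718 − -56.395 = 122.113°.
a = sin²(Δφ/2) + cos φ₁ · cos φ₂ · sin²(Δλ/2) = 0.835099.
c = 2·atan2(√a, √(1−a)) = 2.30527 rad → d = 6371·c ≈ 14686.89 km.

14687 km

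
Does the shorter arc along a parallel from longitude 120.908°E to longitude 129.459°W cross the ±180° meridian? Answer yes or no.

Naïve |-129.459 − 120.908| = 250.367° > 180°, so the shorter arc goes the other way round — across 180°.
Signed shortest Δλ = ((-129.459 − 120.908 + 180) mod 360) − 180 = 109.633°.
Going east by 109.633° from +120.908° passes through 180° before reaching -129.459°.

Yes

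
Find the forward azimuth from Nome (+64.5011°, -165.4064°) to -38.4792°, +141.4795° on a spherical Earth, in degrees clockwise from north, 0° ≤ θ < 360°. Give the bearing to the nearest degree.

222°

Δλ = 141.4795 − -165.4064 = 306.8859°; wrapped into (−180°, 180°]: -53.1141°.
θ = atan2( sin Δλ · cos φ₂ , cos φ₁ · sin φ₂ − sin φ₁ · cos φ₂ · cos Δλ )
  = atan2(-0.62614, -0.69197) = -137.859° → normalised to [0°, 360°): 222.141°.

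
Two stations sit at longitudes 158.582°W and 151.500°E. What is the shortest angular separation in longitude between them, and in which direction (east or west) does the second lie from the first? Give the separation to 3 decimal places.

49.918° west

Raw difference: 151.500 − -158.582 = 310.082°.
Normalise into (−180°, 180°]: 310.082° − 360° = -49.918°.
Negative ⇒ the second point lies to the west; separation 49.918°.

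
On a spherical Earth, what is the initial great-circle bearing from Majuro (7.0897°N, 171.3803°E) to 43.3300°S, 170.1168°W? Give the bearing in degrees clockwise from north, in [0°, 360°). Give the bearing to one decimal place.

Δλ = -170.1168 − 171.3803 = -341.4971°; wrapped into (−180°, 180°]: 18.5029°.
θ = atan2( sin Δλ · cos φ₂ , cos φ₁ · sin φ₂ − sin φ₁ · cos φ₂ · cos Δλ )
  = atan2(0.23085, -0.76609) = 163.231° → normalised to [0°, 360°): 163.231°.

163.2°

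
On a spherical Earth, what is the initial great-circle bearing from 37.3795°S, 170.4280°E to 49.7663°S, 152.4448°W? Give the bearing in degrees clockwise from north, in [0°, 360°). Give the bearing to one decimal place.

127.0°

Δλ = -152.4448 − 170.4280 = -322.8728°; wrapped into (−180°, 180°]: 37.1272°.
θ = atan2( sin Δλ · cos φ₂ , cos φ₁ · sin φ₂ − sin φ₁ · cos φ₂ · cos Δλ )
  = atan2(0.38986, -0.29399) = 127.020° → normalised to [0°, 360°): 127.020°.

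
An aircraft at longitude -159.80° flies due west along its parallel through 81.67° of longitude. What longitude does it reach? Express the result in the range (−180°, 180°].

+118.53°

Start at -159.80°; shift −81.67° → -241.47°.
-241.47° lies outside (−180°, 180°]; add 360° → +118.53°.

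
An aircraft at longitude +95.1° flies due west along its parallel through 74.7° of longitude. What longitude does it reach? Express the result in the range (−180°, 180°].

Start at +95.1°; shift −74.7° → +20.4°.
+20.4° already lies in (−180°, 180°].

+20.4°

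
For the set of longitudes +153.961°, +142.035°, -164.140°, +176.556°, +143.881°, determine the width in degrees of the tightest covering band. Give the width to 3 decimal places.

53.825°

Sort the longitudes: -164.140°, +142.035°, +143.881°, +153.961°, +176.556°.
Eastward gaps between consecutive values (wrapping around): 306.175°, 1.846°, 10.080°, 22.595°, 19.304°.
Largest gap = 306.175° ⇒ minimal covering band is its complement: 360° − 306.175° = 53.825°.
Band runs from +142.035° eastward to -164.140°, crossing the antimeridian.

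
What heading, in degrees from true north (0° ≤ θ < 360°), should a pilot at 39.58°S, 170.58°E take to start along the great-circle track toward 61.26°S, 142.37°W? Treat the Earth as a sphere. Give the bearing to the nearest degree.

Δλ = -142.37 − 170.58 = -312.95°; wrapped into (−180°, 180°]: 47.05°.
θ = atan2( sin Δλ · cos φ₂ , cos φ₁ · sin φ₂ − sin φ₁ · cos φ₂ · cos Δλ )
  = atan2(0.35195, -0.46704) = 143.000° → normalised to [0°, 360°): 143.000°.

143°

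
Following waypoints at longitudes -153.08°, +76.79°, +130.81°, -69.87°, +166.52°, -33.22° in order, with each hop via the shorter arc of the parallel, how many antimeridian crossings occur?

4

Leg 1: -153.08° → +76.79°, shortest Δλ = -130.13° (west) — crosses 180°.
Leg 2: +76.79° → +130.81°, shortest Δλ = 54.02° (east) — does not cross 180°.
Leg 3: +130.81° → -69.87°, shortest Δλ = 159.32° (east) — crosses 180°.
Leg 4: -69.87° → +166.52°, shortest Δλ = -123.61° (west) — crosses 180°.
Leg 5: +166.52° → -33.22°, shortest Δλ = 160.26° (east) — crosses 180°.
Total crossings: 4.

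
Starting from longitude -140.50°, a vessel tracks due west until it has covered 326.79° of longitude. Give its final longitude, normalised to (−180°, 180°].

Start at -140.50°; shift −326.79° → -467.29°.
-467.29° lies outside (−180°, 180°]; add 360° → -107.29°.

-107.29°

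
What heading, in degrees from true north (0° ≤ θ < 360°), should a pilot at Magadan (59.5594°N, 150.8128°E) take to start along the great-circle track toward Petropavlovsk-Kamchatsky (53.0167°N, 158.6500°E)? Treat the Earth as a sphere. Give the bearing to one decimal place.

143.1°

Δλ = 158.6500 − 150.8128 = 7.8372°.
θ = atan2( sin Δλ · cos φ₂ , cos φ₁ · sin φ₂ − sin φ₁ · cos φ₂ · cos Δλ )
  = atan2(0.08203, -0.10910) = 143.061° → normalised to [0°, 360°): 143.061°.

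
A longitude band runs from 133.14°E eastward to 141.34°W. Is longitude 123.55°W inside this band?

Band width going east from +133.14° to -141.34°: ((-141.34 − 133.14) mod 360) = 85.52°.
Offset of -123.55° east of the west edge: ((-123.55 − 133.14) mod 360) = 103.31°.
103.31° > 85.52° ⇒ outside.

No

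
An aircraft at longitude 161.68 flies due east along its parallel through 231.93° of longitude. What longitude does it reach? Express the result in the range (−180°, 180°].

+33.61°

Start at +161.68°; shift +231.93° → +393.61°.
+393.61° lies outside (−180°, 180°]; subtract 360° → +33.61°.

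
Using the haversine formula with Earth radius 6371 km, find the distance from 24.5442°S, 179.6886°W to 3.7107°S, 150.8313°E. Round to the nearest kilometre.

Δλ = 150.8313 − -179.6886 = 330.5199°; wrapped into (−180°, 180°]: -29.4801°.
Δφ = -3.7107 − -24.5442 = 20.8335°.
a = sin²(Δφ/2) + cos φ₁ · cos φ₂ · sin²(Δλ/2) = 0.091455.
c = 2·atan2(√a, √(1−a)) = 0.61445 rad → d = 6371·c ≈ 3914.66 km.

3915 km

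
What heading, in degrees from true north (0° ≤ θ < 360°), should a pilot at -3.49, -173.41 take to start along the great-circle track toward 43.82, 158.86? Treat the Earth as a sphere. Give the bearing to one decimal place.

Δλ = 158.86 − -173.41 = 332.27°; wrapped into (−180°, 180°]: -27.73°.
θ = atan2( sin Δλ · cos φ₂ , cos φ₁ · sin φ₂ − sin φ₁ · cos φ₂ · cos Δλ )
  = atan2(-0.33573, 0.72999) = -24.698° → normalised to [0°, 360°): 335.302°.

335.3°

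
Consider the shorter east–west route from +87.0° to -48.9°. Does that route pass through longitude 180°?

Signed shortest Δλ = ((-48.9 − 87.0 + 180) mod 360) − 180 = -135.9°.
Going west by 135.9° from +87.0° reaches -48.9° without touching 180°.

No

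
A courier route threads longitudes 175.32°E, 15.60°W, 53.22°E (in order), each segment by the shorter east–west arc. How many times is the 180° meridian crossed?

1

Leg 1: +175.32° → -15.60°, shortest Δλ = 169.08° (east) — crosses 180°.
Leg 2: -15.60° → +53.22°, shortest Δλ = 68.82° (east) — does not cross 180°.
Total crossings: 1.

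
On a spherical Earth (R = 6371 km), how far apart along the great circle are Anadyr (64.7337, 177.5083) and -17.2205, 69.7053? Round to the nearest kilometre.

Δλ = 69.7053 − 177.5083 = -107.8030°.
Δφ = -17.2205 − 64.7337 = -81.9542°.
a = sin²(Δφ/2) + cos φ₁ · cos φ₂ · sin²(Δλ/2) = 0.696189.
c = 2·atan2(√a, √(1−a)) = 1.97401 rad → d = 6371·c ≈ 12576.43 km.

12576 km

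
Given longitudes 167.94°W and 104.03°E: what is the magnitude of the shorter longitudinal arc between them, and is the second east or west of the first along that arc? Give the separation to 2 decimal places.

Raw difference: 104.03 − -167.94 = 271.97°.
Normalise into (−180°, 180°]: 271.97° − 360° = -88.03°.
Negative ⇒ the second point lies to the west; separation 88.03°.

88.03° west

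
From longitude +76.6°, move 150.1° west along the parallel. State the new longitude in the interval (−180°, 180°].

Start at +76.6°; shift −150.1° → -73.5°.
-73.5° already lies in (−180°, 180°].

-73.5°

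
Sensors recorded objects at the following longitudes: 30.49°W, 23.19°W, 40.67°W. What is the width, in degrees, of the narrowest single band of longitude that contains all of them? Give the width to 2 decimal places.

17.48°

Sort the longitudes: -40.67°, -30.49°, -23.19°.
Eastward gaps between consecutive values (wrapping around): 10.18°, 7.30°, 342.52°.
Largest gap = 342.52° ⇒ minimal covering band is its complement: 360° − 342.52° = 17.48°.
Band runs from -40.67° eastward to -23.19°.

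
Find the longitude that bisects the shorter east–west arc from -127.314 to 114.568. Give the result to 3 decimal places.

Signed shortest Δλ from -127.314° to +114.568° is -118.118°.
Midpoint longitude = -127.314° + (-118.118°)/2 = -127.314° − 59.059° = -186.373°.
Normalise into (−180°, 180°]: +173.627°.
(The naïve average (-127.314 + +114.568)/2 = -6.373° is on the wrong side of the globe.)

+173.627°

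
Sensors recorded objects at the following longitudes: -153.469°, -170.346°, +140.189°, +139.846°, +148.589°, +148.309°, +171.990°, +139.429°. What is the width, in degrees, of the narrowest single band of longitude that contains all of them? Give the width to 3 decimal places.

Sort the longitudes: -170.346°, -153.469°, +139.429°, +139.846°, +140.189°, +148.309°, +148.589°, +171.990°.
Eastward gaps between consecutive values (wrapping around): 16.877°, 292.898°, 0.417°, 0.343°, 8.120°, 0.280°, 23.401°, 17.664°.
Largest gap = 292.898° ⇒ minimal covering band is its complement: 360° − 292.898° = 67.102°.
Band runs from +139.429° eastward to -153.469°, crossing the antimeridian.

67.102°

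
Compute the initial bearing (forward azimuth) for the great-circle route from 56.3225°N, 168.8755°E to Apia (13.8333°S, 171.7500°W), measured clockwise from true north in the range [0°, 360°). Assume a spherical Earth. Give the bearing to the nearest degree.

160°

Δλ = -171.7500 − 168.8755 = -340.6255°; wrapped into (−180°, 180°]: 19.3745°.
θ = atan2( sin Δλ · cos φ₂ , cos φ₁ · sin φ₂ − sin φ₁ · cos φ₂ · cos Δλ )
  = atan2(0.32212, -0.89486) = 160.203° → normalised to [0°, 360°): 160.203°.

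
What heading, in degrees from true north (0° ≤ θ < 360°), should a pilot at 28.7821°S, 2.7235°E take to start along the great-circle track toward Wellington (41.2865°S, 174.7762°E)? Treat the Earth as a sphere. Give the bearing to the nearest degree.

Δλ = 174.7762 − 2.7235 = 172.0527°.
θ = atan2( sin Δλ · cos φ₂ , cos φ₁ · sin φ₂ − sin φ₁ · cos φ₂ · cos Δλ )
  = atan2(0.10389, -0.93663) = 173.670° → normalised to [0°, 360°): 173.670°.

174°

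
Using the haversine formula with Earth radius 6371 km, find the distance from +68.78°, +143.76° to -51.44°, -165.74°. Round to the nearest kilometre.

Δλ = -165.74 − 143.76 = -309.50°; wrapped into (−180°, 180°]: 50.50°.
Δφ = -51.44 − 68.78 = -120.22°.
a = sin²(Δφ/2) + cos φ₁ · cos φ₂ · sin²(Δλ/2) = 0.792714.
c = 2·atan2(√a, √(1−a)) = 2.19620 rad → d = 6371·c ≈ 13992.02 km.

13992 km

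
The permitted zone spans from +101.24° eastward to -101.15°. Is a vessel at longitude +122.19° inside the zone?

Band width going east from +101.24° to -101.15°: ((-101.15 − 101.24) mod 360) = 157.61°.
Offset of +122.19° east of the west edge: ((122.19 − 101.24) mod 360) = 20.95°.
20.95° ≤ 157.61° ⇒ inside.

Yes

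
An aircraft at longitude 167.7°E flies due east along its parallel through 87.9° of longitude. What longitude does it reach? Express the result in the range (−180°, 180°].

104.4°W

Start at +167.7°; shift +87.9° → +255.6°.
+255.6° lies outside (−180°, 180°]; subtract 360° → -104.4°.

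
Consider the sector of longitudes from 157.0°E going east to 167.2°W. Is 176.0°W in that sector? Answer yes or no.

Yes

Band width going east from +157.0° to -167.2°: ((-167.2 − 157.0) mod 360) = 35.8°.
Offset of -176.0° east of the west edge: ((-176.0 − 157.0) mod 360) = 27.0°.
27.0° ≤ 35.8° ⇒ inside.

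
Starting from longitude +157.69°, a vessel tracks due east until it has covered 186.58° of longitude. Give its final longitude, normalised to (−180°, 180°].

-15.73°

Start at +157.69°; shift +186.58° → +344.27°.
+344.27° lies outside (−180°, 180°]; subtract 360° → -15.73°.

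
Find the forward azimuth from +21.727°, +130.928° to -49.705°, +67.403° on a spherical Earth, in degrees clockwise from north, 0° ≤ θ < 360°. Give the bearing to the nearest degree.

Δλ = 67.403 − 130.928 = -63.525°.
θ = atan2( sin Δλ · cos φ₂ , cos φ₁ · sin φ₂ − sin φ₁ · cos φ₂ · cos Δλ )
  = atan2(-0.57890, -0.81527) = -144.622° → normalised to [0°, 360°): 215.378°.

215°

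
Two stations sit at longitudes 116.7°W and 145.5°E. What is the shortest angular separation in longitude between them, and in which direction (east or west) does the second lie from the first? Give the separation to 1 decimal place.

97.8° west

Raw difference: 145.5 − -116.7 = 262.2°.
Normalise into (−180°, 180°]: 262.2° − 360° = -97.8°.
Negative ⇒ the second point lies to the west; separation 97.8°.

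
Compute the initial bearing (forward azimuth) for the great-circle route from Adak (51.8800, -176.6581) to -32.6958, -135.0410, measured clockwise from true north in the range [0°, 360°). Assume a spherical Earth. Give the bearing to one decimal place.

Δλ = -135.0410 − -176.6581 = 41.6171°.
θ = atan2( sin Δλ · cos φ₂ , cos φ₁ · sin φ₂ − sin φ₁ · cos φ₂ · cos Δλ )
  = atan2(0.55892, -0.82842) = 145.993° → normalised to [0°, 360°): 145.993°.

146.0°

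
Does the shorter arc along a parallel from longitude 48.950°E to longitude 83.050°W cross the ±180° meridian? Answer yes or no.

Signed shortest Δλ = ((-83.050 − 48.950 + 180) mod 360) − 180 = -132.0°.
Going west by 132.0° from +48.950° reaches -83.050° without touching 180°.

No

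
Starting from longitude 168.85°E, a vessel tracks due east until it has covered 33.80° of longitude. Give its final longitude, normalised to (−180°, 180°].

Start at +168.85°; shift +33.80° → +202.65°.
+202.65° lies outside (−180°, 180°]; subtract 360° → -157.35°.

157.35°W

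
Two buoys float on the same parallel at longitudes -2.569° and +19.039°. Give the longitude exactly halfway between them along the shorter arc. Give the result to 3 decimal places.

+8.235°

Signed shortest Δλ from -2.569° to +19.039° is +21.608°.
Midpoint longitude = -2.569° + (+21.608°)/2 = -2.569° + 10.804° = +8.235°.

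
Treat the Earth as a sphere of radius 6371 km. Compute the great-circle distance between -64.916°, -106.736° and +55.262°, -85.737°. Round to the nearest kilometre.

Δλ = -85.737 − -106.736 = 20.999°.
Δφ = 55.262 − -64.916 = 120.178°.
a = sin²(Δφ/2) + cos φ₁ · cos φ₂ · sin²(Δλ/2) = 0.759366.
c = 2·atan2(√a, √(1−a)) = 2.11616 rad → d = 6371·c ≈ 13482.08 km.

13482 km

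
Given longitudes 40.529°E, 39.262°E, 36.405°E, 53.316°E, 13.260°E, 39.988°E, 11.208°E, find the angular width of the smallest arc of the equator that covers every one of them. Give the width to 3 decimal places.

Sort the longitudes: +11.208°, +13.260°, +36.405°, +39.262°, +39.988°, +40.529°, +53.316°.
Eastward gaps between consecutive values (wrapping around): 2.052°, 23.145°, 2.857°, 0.726°, 0.541°, 12.787°, 317.892°.
Largest gap = 317.892° ⇒ minimal covering band is its complement: 360° − 317.892° = 42.108°.
Band runs from +11.208° eastward to +53.316°.

42.108°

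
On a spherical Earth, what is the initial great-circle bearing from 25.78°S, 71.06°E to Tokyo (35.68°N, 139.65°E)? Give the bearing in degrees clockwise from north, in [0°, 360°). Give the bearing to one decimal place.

Δλ = 139.65 − 71.06 = 68.59°.
θ = atan2( sin Δλ · cos φ₂ , cos φ₁ · sin φ₂ − sin φ₁ · cos φ₂ · cos Δλ )
  = atan2(0.75623, 0.65417) = 49.139° → normalised to [0°, 360°): 49.139°.

49.1°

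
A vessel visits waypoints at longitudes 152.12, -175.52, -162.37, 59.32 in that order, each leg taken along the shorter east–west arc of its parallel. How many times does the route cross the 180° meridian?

2

Leg 1: +152.12° → -175.52°, shortest Δλ = 32.36° (east) — crosses 180°.
Leg 2: -175.52° → -162.37°, shortest Δλ = 13.15° (east) — does not cross 180°.
Leg 3: -162.37° → +59.32°, shortest Δλ = -138.31° (west) — crosses 180°.
Total crossings: 2.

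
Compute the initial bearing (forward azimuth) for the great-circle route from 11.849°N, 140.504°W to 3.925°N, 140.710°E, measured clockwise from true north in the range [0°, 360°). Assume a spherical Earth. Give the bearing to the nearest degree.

272°

Δλ = 140.710 − -140.504 = 281.214°; wrapped into (−180°, 180°]: -78.786°.
θ = atan2( sin Δλ · cos φ₂ , cos φ₁ · sin φ₂ − sin φ₁ · cos φ₂ · cos Δλ )
  = atan2(-0.97861, 0.02715) = -88.411° → normalised to [0°, 360°): 271.589°.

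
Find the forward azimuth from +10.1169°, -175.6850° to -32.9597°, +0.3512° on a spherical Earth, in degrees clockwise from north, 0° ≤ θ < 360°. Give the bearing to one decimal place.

Δλ = 0.3512 − -175.6850 = 176.0362°.
θ = atan2( sin Δλ · cos φ₂ , cos φ₁ · sin φ₂ − sin φ₁ · cos φ₂ · cos Δλ )
  = atan2(0.05800, -0.38856) = 171.510° → normalised to [0°, 360°): 171.510°.

171.5°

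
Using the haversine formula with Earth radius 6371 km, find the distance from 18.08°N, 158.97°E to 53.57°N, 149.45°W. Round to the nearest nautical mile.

Δλ = -149.45 − 158.97 = -308.42°; wrapped into (−180°, 180°]: 51.58°.
Δφ = 53.57 − 18.08 = 35.49°.
a = sin²(Δφ/2) + cos φ₁ · cos φ₂ · sin²(Δλ/2) = 0.199749.
c = 2·atan2(√a, √(1−a)) = 0.92667 rad → d = 6371·c ≈ 5903.80 km ≈ 3187.80 nmi.

3188 nmi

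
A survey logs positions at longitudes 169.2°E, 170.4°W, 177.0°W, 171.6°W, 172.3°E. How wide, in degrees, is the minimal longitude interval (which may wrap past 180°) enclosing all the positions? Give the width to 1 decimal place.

20.4°

Sort the longitudes: -177.0°, -171.6°, -170.4°, +169.2°, +172.3°.
Eastward gaps between consecutive values (wrapping around): 5.4°, 1.2°, 339.6°, 3.1°, 10.7°.
Largest gap = 339.6° ⇒ minimal covering band is its complement: 360° − 339.6° = 20.4°.
Band runs from +169.2° eastward to -170.4°, crossing the antimeridian.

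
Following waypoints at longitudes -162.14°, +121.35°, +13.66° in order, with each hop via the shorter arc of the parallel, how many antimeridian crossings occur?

1

Leg 1: -162.14° → +121.35°, shortest Δλ = -76.51° (west) — crosses 180°.
Leg 2: +121.35° → +13.66°, shortest Δλ = -107.69° (west) — does not cross 180°.
Total crossings: 1.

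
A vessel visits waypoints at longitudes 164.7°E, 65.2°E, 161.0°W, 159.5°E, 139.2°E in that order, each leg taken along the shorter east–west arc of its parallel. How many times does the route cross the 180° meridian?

2

Leg 1: +164.7° → +65.2°, shortest Δλ = -99.5° (west) — does not cross 180°.
Leg 2: +65.2° → -161.0°, shortest Δλ = 133.8° (east) — crosses 180°.
Leg 3: -161.0° → +159.5°, shortest Δλ = -39.5° (west) — crosses 180°.
Leg 4: +159.5° → +139.2°, shortest Δλ = -20.3° (west) — does not cross 180°.
Total crossings: 2.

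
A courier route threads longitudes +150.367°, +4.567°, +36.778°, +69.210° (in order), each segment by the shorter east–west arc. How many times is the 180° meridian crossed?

0

Leg 1: +150.367° → +4.567°, shortest Δλ = -145.8° (west) — does not cross 180°.
Leg 2: +4.567° → +36.778°, shortest Δλ = 32.211° (east) — does not cross 180°.
Leg 3: +36.778° → +69.210°, shortest Δλ = 32.432° (east) — does not cross 180°.
Total crossings: 0.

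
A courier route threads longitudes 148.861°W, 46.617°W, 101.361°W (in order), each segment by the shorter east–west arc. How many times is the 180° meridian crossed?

Leg 1: -148.861° → -46.617°, shortest Δλ = 102.244° (east) — does not cross 180°.
Leg 2: -46.617° → -101.361°, shortest Δλ = -54.744° (west) — does not cross 180°.
Total crossings: 0.

0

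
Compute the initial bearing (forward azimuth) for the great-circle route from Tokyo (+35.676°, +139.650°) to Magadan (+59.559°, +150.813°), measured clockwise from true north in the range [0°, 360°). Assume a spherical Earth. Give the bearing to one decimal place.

Δλ = 150.813 − 139.650 = 11.163°.
θ = atan2( sin Δλ · cos φ₂ , cos φ₁ · sin φ₂ − sin φ₁ · cos φ₂ · cos Δλ )
  = atan2(0.09809, 0.41046) = 13.440° → normalised to [0°, 360°): 13.440°.

13.4°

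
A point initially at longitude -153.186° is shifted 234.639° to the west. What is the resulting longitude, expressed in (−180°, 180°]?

-27.825°

Start at -153.186°; shift −234.639° → -387.825°.
-387.825° lies outside (−180°, 180°]; add 360° → -27.825°.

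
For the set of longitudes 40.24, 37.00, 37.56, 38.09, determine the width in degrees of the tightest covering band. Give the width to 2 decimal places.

3.24°

Sort the longitudes: +37.00°, +37.56°, +38.09°, +40.24°.
Eastward gaps between consecutive values (wrapping around): 0.56°, 0.53°, 2.15°, 356.76°.
Largest gap = 356.76° ⇒ minimal covering band is its complement: 360° − 356.76° = 3.24°.
Band runs from +37.00° eastward to +40.24°.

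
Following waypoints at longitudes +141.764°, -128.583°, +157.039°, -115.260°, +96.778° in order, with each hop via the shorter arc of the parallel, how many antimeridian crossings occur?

Leg 1: +141.764° → -128.583°, shortest Δλ = 89.653° (east) — crosses 180°.
Leg 2: -128.583° → +157.039°, shortest Δλ = -74.378° (west) — crosses 180°.
Leg 3: +157.039° → -115.260°, shortest Δλ = 87.701° (east) — crosses 180°.
Leg 4: -115.260° → +96.778°, shortest Δλ = -147.962° (west) — crosses 180°.
Total crossings: 4.

4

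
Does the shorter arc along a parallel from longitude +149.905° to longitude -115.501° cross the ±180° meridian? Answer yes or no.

Yes

Naïve |-115.501 − 149.905| = 265.406° > 180°, so the shorter arc goes the other way round — across 180°.
Signed shortest Δλ = ((-115.501 − 149.905 + 180) mod 360) − 180 = 94.594°.
Going east by 94.594° from +149.905° passes through 180° before reaching -115.501°.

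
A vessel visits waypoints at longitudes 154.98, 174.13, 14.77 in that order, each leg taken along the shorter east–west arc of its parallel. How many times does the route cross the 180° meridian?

0

Leg 1: +154.98° → +174.13°, shortest Δλ = 19.15° (east) — does not cross 180°.
Leg 2: +174.13° → +14.77°, shortest Δλ = -159.36° (west) — does not cross 180°.
Total crossings: 0.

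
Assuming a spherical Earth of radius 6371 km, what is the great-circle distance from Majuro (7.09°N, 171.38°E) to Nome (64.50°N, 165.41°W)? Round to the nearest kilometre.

6642 km

Δλ = -165.41 − 171.38 = -336.79°; wrapped into (−180°, 180°]: 23.21°.
Δφ = 64.50 − 7.09 = 57.41°.
a = sin²(Δφ/2) + cos φ₁ · cos φ₂ · sin²(Δλ/2) = 0.247976.
c = 2·atan2(√a, √(1−a)) = 1.04252 rad → d = 6371·c ≈ 6641.88 km.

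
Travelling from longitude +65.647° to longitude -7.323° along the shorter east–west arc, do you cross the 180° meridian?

Signed shortest Δλ = ((-7.323 − 65.647 + 180) mod 360) − 180 = -72.97°.
Going west by 72.97° from +65.647° reaches -7.323° without touching 180°.

No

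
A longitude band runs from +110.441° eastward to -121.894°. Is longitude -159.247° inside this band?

Yes

Band width going east from +110.441° to -121.894°: ((-121.894 − 110.441) mod 360) = 127.665°.
Offset of -159.247° east of the west edge: ((-159.247 − 110.441) mod 360) = 90.312°.
90.312° ≤ 127.665° ⇒ inside.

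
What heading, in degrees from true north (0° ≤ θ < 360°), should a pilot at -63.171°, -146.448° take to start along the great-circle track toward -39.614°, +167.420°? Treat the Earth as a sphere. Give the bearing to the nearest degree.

289°

Δλ = 167.420 − -146.448 = 313.868°; wrapped into (−180°, 180°]: -46.132°.
θ = atan2( sin Δλ · cos φ₂ , cos φ₁ · sin φ₂ − sin φ₁ · cos φ₂ · cos Δλ )
  = atan2(-0.55538, 0.18862) = -71.241° → normalised to [0°, 360°): 288.759°.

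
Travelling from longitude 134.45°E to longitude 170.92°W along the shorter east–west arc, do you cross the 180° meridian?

Yes

Naïve |-170.92 − 134.45| = 305.37° > 180°, so the shorter arc goes the other way round — across 180°.
Signed shortest Δλ = ((-170.92 − 134.45 + 180) mod 360) − 180 = 54.63°.
Going east by 54.63° from +134.45° passes through 180° before reaching -170.92°.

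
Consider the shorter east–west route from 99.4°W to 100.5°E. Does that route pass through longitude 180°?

Yes

Naïve |100.5 − -99.4| = 199.9° > 180°, so the shorter arc goes the other way round — across 180°.
Signed shortest Δλ = ((100.5 − -99.4 + 180) mod 360) − 180 = -160.1°.
Going west by 160.1° from -99.4° passes through 180° before reaching +100.5°.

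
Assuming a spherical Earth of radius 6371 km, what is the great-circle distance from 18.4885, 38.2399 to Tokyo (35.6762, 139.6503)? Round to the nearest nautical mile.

5292 nmi

Δλ = 139.6503 − 38.2399 = 101.4104°.
Δφ = 35.6762 − 18.4885 = 17.1877°.
a = sin²(Δφ/2) + cos φ₁ · cos φ₂ · sin²(Δλ/2) = 0.483735.
c = 2·atan2(√a, √(1−a)) = 1.53826 rad → d = 6371·c ≈ 9800.26 km ≈ 5291.72 nmi.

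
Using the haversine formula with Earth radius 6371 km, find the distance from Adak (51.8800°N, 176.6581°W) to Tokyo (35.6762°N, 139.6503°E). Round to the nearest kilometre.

Δλ = 139.6503 − -176.6581 = 316.3084°; wrapped into (−180°, 180°]: -43.6916°.
Δφ = 35.6762 − 51.8800 = -16.2038°.
a = sin²(Δφ/2) + cos φ₁ · cos φ₂ · sin²(Δλ/2) = 0.089297.
c = 2·atan2(√a, √(1−a)) = 0.60692 rad → d = 6371·c ≈ 3866.72 km.

3867 km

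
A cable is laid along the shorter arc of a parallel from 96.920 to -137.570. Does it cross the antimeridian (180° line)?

Naïve |-137.570 − 96.920| = 234.49° > 180°, so the shorter arc goes the other way round — across 180°.
Signed shortest Δλ = ((-137.570 − 96.920 + 180) mod 360) − 180 = 125.51°.
Going east by 125.51° from +96.920° passes through 180° before reaching -137.570°.

Yes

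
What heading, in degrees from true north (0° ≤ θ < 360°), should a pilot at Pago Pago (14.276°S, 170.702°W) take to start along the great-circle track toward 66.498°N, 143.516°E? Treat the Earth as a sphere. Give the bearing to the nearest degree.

343°

Δλ = 143.516 − -170.702 = 314.218°; wrapped into (−180°, 180°]: -45.782°.
θ = atan2( sin Δλ · cos φ₂ , cos φ₁ · sin φ₂ − sin φ₁ · cos φ₂ · cos Δλ )
  = atan2(-0.28580, 0.95731) = -16.623° → normalised to [0°, 360°): 343.377°.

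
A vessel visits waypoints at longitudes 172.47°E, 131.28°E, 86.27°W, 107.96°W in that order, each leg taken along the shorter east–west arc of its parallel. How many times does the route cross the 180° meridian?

1

Leg 1: +172.47° → +131.28°, shortest Δλ = -41.19° (west) — does not cross 180°.
Leg 2: +131.28° → -86.27°, shortest Δλ = 142.45° (east) — crosses 180°.
Leg 3: -86.27° → -107.96°, shortest Δλ = -21.69° (west) — does not cross 180°.
Total crossings: 1.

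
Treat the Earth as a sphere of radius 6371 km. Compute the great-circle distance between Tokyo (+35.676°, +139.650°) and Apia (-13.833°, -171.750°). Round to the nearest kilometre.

7509 km

Δλ = -171.750 − 139.650 = -311.400°; wrapped into (−180°, 180°]: 48.600°.
Δφ = -13.833 − 35.676 = -49.509°.
a = sin²(Δφ/2) + cos φ₁ · cos φ₂ · sin²(Δλ/2) = 0.308909.
c = 2·atan2(√a, √(1−a)) = 1.17864 rad → d = 6371·c ≈ 7509.11 km.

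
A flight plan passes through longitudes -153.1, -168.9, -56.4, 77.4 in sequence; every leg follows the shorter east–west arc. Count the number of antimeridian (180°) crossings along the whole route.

Leg 1: -153.1° → -168.9°, shortest Δλ = -15.8° (west) — does not cross 180°.
Leg 2: -168.9° → -56.4°, shortest Δλ = 112.5° (east) — does not cross 180°.
Leg 3: -56.4° → +77.4°, shortest Δλ = 133.8° (east) — does not cross 180°.
Total crossings: 0.

0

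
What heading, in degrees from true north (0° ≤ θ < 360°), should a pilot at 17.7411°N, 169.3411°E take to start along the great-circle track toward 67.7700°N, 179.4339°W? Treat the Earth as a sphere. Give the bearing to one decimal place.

5.5°

Δλ = -179.4339 − 169.3411 = -348.7750°; wrapped into (−180°, 180°]: 11.2250°.
θ = atan2( sin Δλ · cos φ₂ , cos φ₁ · sin φ₂ − sin φ₁ · cos φ₂ · cos Δλ )
  = atan2(0.07365, 0.76857) = 5.473° → normalised to [0°, 360°): 5.473°.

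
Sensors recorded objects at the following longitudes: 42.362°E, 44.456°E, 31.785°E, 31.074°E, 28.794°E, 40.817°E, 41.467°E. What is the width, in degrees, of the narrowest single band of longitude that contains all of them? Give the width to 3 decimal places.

15.662°

Sort the longitudes: +28.794°, +31.074°, +31.785°, +40.817°, +41.467°, +42.362°, +44.456°.
Eastward gaps between consecutive values (wrapping around): 2.280°, 0.711°, 9.032°, 0.650°, 0.895°, 2.094°, 344.338°.
Largest gap = 344.338° ⇒ minimal covering band is its complement: 360° − 344.338° = 15.662°.
Band runs from +28.794° eastward to +44.456°.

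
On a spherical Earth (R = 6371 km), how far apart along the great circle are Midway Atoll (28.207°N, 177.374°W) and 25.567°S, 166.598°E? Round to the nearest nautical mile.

3359 nmi

Δλ = 166.598 − -177.374 = 343.972°; wrapped into (−180°, 180°]: -16.028°.
Δφ = -25.567 − 28.207 = -53.774°.
a = sin²(Δφ/2) + cos φ₁ · cos φ₂ · sin²(Δλ/2) = 0.219965.
c = 2·atan2(√a, √(1−a)) = 0.97633 rad → d = 6371·c ≈ 6220.18 km ≈ 3358.63 nmi.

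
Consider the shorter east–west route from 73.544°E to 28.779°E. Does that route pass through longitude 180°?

No

Signed shortest Δλ = ((28.779 − 73.544 + 180) mod 360) − 180 = -44.765°.
Going west by 44.765° from +73.544° reaches +28.779° without touching 180°.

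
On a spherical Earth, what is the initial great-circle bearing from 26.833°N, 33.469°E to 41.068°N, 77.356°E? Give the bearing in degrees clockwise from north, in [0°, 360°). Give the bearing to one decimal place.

Δλ = 77.356 − 33.469 = 43.887°.
θ = atan2( sin Δλ · cos φ₂ , cos φ₁ · sin φ₂ − sin φ₁ · cos φ₂ · cos Δλ )
  = atan2(0.52265, 0.34095) = 56.882° → normalised to [0°, 360°): 56.882°.

56.9°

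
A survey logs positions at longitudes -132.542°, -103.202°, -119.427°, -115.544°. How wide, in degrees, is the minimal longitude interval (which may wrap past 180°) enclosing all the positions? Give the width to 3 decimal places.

29.340°

Sort the longitudes: -132.542°, -119.427°, -115.544°, -103.202°.
Eastward gaps between consecutive values (wrapping around): 13.115°, 3.883°, 12.342°, 330.660°.
Largest gap = 330.660° ⇒ minimal covering band is its complement: 360° − 330.660° = 29.340°.
Band runs from -132.542° eastward to -103.202°.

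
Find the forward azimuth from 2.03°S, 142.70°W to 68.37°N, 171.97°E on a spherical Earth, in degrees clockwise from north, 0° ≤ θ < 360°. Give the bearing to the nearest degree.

Δλ = 171.97 − -142.70 = 314.67°; wrapped into (−180°, 180°]: -45.33°.
θ = atan2( sin Δλ · cos φ₂ , cos φ₁ · sin φ₂ − sin φ₁ · cos φ₂ · cos Δλ )
  = atan2(-0.26214, 0.93818) = -15.611° → normalised to [0°, 360°): 344.389°.

344°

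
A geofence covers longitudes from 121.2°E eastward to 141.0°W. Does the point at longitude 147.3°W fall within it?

Band width going east from +121.2° to -141.0°: ((-141.0 − 121.2) mod 360) = 97.8°.
Offset of -147.3° east of the west edge: ((-147.3 − 121.2) mod 360) = 91.5°.
91.5° ≤ 97.8° ⇒ inside.

Yes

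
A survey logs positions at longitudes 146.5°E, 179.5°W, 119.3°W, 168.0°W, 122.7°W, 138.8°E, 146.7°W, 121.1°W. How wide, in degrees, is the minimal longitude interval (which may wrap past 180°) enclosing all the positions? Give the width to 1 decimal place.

Sort the longitudes: -179.5°, -168.0°, -146.7°, -122.7°, -121.1°, -119.3°, +138.8°, +146.5°.
Eastward gaps between consecutive values (wrapping around): 11.5°, 21.3°, 24.0°, 1.6°, 1.8°, 258.1°, 7.7°, 34.0°.
Largest gap = 258.1° ⇒ minimal covering band is its complement: 360° − 258.1° = 101.9°.
Band runs from +138.8° eastward to -119.3°, crossing the antimeridian.

101.9°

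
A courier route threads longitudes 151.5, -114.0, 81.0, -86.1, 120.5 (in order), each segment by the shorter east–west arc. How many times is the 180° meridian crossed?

Leg 1: +151.5° → -114.0°, shortest Δλ = 94.5° (east) — crosses 180°.
Leg 2: -114.0° → +81.0°, shortest Δλ = -165.0° (west) — crosses 180°.
Leg 3: +81.0° → -86.1°, shortest Δλ = -167.1° (west) — does not cross 180°.
Leg 4: -86.1° → +120.5°, shortest Δλ = -153.4° (west) — crosses 180°.
Total crossings: 3.

3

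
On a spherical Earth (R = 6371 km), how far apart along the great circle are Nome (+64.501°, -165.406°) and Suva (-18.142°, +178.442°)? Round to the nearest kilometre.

Δλ = 178.442 − -165.406 = 343.848°; wrapped into (−180°, 180°]: -16.152°.
Δφ = -18.142 − 64.501 = -82.643°.
a = sin²(Δφ/2) + cos φ₁ · cos φ₂ · sin²(Δλ/2) = 0.444048.
c = 2·atan2(√a, √(1−a)) = 1.45866 rad → d = 6371·c ≈ 9293.11 km.

9293 km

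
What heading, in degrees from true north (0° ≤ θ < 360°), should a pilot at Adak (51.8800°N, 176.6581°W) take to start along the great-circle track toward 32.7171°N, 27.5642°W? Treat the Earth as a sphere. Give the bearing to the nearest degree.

26°

Δλ = -27.5642 − -176.6581 = 149.0939°.
θ = atan2( sin Δλ · cos φ₂ , cos φ₁ · sin φ₂ − sin φ₁ · cos φ₂ · cos Δλ )
  = atan2(0.43214, 0.90157) = 25.609° → normalised to [0°, 360°): 25.609°.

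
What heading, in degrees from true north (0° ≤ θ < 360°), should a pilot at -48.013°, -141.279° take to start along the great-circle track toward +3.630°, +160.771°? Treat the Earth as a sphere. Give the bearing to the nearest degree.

297°

Δλ = 160.771 − -141.279 = 302.050°; wrapped into (−180°, 180°]: -57.950°.
θ = atan2( sin Δλ · cos φ₂ , cos φ₁ · sin φ₂ − sin φ₁ · cos φ₂ · cos Δλ )
  = atan2(-0.84588, 0.43600) = -62.732° → normalised to [0°, 360°): 297.268°.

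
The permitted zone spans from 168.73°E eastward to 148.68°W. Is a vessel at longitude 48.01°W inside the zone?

Band width going east from +168.73° to -148.68°: ((-148.68 − 168.73) mod 360) = 42.59°.
Offset of -48.01° east of the west edge: ((-48.01 − 168.73) mod 360) = 143.26°.
143.26° > 42.59° ⇒ outside.

No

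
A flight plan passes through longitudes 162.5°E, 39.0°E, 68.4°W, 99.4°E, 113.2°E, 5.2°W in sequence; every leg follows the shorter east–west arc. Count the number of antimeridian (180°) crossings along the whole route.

Leg 1: +162.5° → +39.0°, shortest Δλ = -123.5° (west) — does not cross 180°.
Leg 2: +39.0° → -68.4°, shortest Δλ = -107.4° (west) — does not cross 180°.
Leg 3: -68.4° → +99.4°, shortest Δλ = 167.8° (east) — does not cross 180°.
Leg 4: +99.4° → +113.2°, shortest Δλ = 13.8° (east) — does not cross 180°.
Leg 5: +113.2° → -5.2°, shortest Δλ = -118.4° (west) — does not cross 180°.
Total crossings: 0.

0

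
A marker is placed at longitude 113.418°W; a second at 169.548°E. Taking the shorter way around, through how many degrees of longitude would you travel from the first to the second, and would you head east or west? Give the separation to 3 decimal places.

Raw difference: 169.548 − -113.418 = 282.966°.
Normalise into (−180°, 180°]: 282.966° − 360° = -77.034°.
Negative ⇒ the second point lies to the west; separation 77.034°.

77.034° west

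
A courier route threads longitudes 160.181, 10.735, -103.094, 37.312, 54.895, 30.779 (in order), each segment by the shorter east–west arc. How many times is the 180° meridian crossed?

0

Leg 1: +160.181° → +10.735°, shortest Δλ = -149.446° (west) — does not cross 180°.
Leg 2: +10.735° → -103.094°, shortest Δλ = -113.829° (west) — does not cross 180°.
Leg 3: -103.094° → +37.312°, shortest Δλ = 140.406° (east) — does not cross 180°.
Leg 4: +37.312° → +54.895°, shortest Δλ = 17.583° (east) — does not cross 180°.
Leg 5: +54.895° → +30.779°, shortest Δλ = -24.116° (west) — does not cross 180°.
Total crossings: 0.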